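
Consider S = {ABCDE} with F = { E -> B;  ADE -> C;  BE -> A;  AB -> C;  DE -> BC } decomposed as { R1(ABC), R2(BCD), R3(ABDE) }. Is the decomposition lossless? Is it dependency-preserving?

Lossless test (chase): Rows 1 and 3 agree on AB; apply AB→C and equate their C entries. Row 3 is now all distinguished symbols — the join is lossless.
Dependency preservation: ADE → C; DE → BC are not contained in any single fragment, but the restricted closure of each left-hand side across the fragments still reaches the right-hand side; the remaining FDs each lie inside some fragment. All dependencies are preserved.

lossless and dependency-preserving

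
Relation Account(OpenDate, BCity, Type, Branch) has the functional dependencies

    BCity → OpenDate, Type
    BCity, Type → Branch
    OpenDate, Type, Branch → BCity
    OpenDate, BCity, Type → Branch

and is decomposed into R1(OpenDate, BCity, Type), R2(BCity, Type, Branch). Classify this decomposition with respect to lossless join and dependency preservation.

Lossless test: (BCity, Type)⁺ = {OpenDate, BCity, Type, Branch}, which contains all of one fragment — lossless.
Dependency preservation: the restricted closure of {OpenDate, Type, Branch} across the fragments never reaches {BCity}, so OpenDate, Type, Branch → BCity cannot be enforced without a join — not preserved.

lossless but not dependency-preserving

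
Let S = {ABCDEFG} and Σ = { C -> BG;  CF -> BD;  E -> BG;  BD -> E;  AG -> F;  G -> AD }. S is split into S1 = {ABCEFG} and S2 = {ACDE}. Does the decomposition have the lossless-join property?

Common attributes: S1 ∩ S2 = {ACE}.
Closure of {ACE}: C → BG applies, adding BG; AG → F applies, adding F; G → AD applies, adding D. So (ACE)⁺ = {ABCDEFG}.
This closure contains every attribute of S1, so S1 ∩ S2 → S1. The join is lossless.

Yes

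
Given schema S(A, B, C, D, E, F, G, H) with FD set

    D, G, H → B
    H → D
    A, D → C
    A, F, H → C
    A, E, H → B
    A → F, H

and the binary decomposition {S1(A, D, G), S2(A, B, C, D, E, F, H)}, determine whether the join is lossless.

No

Common attributes: S1 ∩ S2 = {A, D}.
Closure of {A, D}: A, D → C applies, adding C; A → F, H applies, adding F, H. So (A, D)⁺ = {A, C, D, F, H}.
The closure contains neither all of S1 = {A, D, G} nor all of S2 = {A, B, C, D, E, F, H}, so the common attributes are not a superkey of either fragment. The join is lossy.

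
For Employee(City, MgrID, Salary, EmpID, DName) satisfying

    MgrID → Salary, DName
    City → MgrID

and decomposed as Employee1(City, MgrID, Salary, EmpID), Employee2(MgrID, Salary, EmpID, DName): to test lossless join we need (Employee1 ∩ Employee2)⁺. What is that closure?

MgrID, Salary, EmpID, DName

Employee1 ∩ Employee2 = {MgrID, Salary, EmpID}.
MgrID → Salary, DName applies, adding DName
Closure: {MgrID, Salary, EmpID, DName}.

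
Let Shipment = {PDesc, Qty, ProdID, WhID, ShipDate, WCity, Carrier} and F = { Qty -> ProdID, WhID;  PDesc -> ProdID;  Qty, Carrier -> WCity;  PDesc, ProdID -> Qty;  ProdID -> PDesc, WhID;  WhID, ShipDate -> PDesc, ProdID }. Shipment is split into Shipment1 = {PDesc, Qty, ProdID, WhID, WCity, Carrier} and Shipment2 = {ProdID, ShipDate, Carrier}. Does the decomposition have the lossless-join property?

Common attributes: Shipment1 ∩ Shipment2 = {ProdID, Carrier}.
Closure of {ProdID, Carrier}: ProdID → PDesc, WhID applies, adding PDesc, WhID; PDesc, ProdID → Qty applies, adding Qty; Qty, Carrier → WCity applies, adding WCity. So (ProdID, Carrier)⁺ = {PDesc, Qty, ProdID, WhID, WCity, Carrier}.
This closure contains every attribute of Shipment1, so Shipment1 ∩ Shipment2 → Shipment1. The join is lossless.

Yes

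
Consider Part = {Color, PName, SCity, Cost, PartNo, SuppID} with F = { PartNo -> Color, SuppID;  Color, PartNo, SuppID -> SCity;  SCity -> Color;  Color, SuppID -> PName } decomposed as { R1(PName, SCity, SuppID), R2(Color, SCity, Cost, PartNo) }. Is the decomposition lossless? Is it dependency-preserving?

lossy and not dependency-preserving

Lossless test: (SCity)⁺ = {Color, SCity}, which is a superkey of neither fragment — lossy.
Dependency preservation: the restricted closure of {PartNo} across the fragments never reaches {Color, SuppID}, so PartNo → Color, SuppID cannot be enforced without a join — not preserved.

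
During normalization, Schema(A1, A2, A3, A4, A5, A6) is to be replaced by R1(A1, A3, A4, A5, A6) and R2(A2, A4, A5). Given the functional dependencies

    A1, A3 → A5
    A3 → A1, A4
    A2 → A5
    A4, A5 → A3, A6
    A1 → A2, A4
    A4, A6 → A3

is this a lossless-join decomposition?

Yes

Common attributes: R1 ∩ R2 = {A4, A5}.
Closure of {A4, A5}: A4, A5 → A3, A6 applies, adding A3, A6; A3 → A1, A4 applies, adding A1; A1 → A2, A4 applies, adding A2. So (A4, A5)⁺ = {A1, A2, A3, A4, A5, A6}.
This closure contains every attribute of R1, so R1 ∩ R2 → R1. The join is lossless.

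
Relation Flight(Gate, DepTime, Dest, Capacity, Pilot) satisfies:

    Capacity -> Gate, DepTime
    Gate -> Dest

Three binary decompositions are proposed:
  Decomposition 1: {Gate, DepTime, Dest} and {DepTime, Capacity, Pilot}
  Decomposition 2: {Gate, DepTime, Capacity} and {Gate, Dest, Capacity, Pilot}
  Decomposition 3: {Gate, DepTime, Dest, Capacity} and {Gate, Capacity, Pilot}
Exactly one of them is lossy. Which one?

Decomposition 1

Decomposition 1: common = {DepTime}, closure = {DepTime} → lossy.
Decomposition 2: common = {Gate, Capacity}, closure = {Gate, DepTime, Dest, Capacity} → lossless.
Decomposition 3: common = {Gate, Capacity}, closure = {Gate, DepTime, Dest, Capacity} → lossless.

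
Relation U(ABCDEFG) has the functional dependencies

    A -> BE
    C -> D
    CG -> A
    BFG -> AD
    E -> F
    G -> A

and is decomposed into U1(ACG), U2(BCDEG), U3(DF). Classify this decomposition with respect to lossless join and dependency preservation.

Lossless test (chase): Rows 1 and 2 agree on C; apply C→D and equate their D entries. Rows 1 and 2 agree on CG; apply CG→A and equate their A entries. Rows 1 and 2 agree on A; apply A→BE and equate their BE entries. Rows 1 and 2 agree on E; apply E→F and equate their F entries. No row becomes fully distinguished — the join is lossy.
Dependency preservation: the restricted closure of {A} across the fragments never reaches {BE}, so A → BE cannot be enforced without a join — not preserved.

lossy and not dependency-preserving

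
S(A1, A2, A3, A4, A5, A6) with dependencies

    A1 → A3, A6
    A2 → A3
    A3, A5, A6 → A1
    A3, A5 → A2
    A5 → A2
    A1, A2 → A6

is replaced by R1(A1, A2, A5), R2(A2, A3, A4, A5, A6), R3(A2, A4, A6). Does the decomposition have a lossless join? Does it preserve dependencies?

lossy and not dependency-preserving

Lossless test (chase): Rows 1 and 2 agree on A2; apply A2→A3 and equate their A3 entries. Rows 1 and 3 agree on A2; apply A2→A3 and equate their A3 entries. No row becomes fully distinguished — the join is lossy.
Dependency preservation: the restricted closure of {A1} across the fragments never reaches {A3, A6}, so A1 → A3, A6 cannot be enforced without a join — not preserved.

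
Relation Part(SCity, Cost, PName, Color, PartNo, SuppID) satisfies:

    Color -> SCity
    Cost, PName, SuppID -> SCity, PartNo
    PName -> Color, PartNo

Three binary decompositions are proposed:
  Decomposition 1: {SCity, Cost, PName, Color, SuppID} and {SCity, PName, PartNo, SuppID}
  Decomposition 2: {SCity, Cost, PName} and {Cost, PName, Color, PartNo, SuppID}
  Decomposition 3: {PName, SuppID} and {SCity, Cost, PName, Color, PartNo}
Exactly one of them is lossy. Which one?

Decomposition 1: common = {SCity, PName, SuppID}, closure = {SCity, PName, Color, PartNo, SuppID} → lossless.
Decomposition 2: common = {Cost, PName}, closure = {SCity, Cost, PName, Color, PartNo} → lossless.
Decomposition 3: common = {PName}, closure = {SCity, PName, Color, PartNo} → lossy.

Decomposition 3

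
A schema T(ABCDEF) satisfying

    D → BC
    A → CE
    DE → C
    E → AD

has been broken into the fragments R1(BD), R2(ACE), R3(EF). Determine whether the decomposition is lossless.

Chase test. Columns are ABCDEF; row i has aⱼ where attribute j ∈ Ri, else bᵢⱼ.
Initial tableau (one row per fragment):
  row 1: b11 a2 b13 a4 b15 b16
  row 2: a1 b22 a3 b24 a5 b26
  row 3: b31 b32 b33 b34 a5 a6
Rows 2 and 3 agree on E; apply E→AD and equate their AD entries.
Rows 2 and 3 agree on D; apply D→BC and equate their BC entries.
No row becomes fully distinguished — the join is lossy.

No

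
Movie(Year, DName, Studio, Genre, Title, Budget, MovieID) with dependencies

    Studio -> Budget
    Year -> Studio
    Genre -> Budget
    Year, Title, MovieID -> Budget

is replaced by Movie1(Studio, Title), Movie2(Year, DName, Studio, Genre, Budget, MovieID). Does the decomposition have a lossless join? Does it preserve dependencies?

Lossless test: (Studio)⁺ = {Studio, Budget}, which is a superkey of neither fragment — lossy.
Dependency preservation: Year, Title, MovieID → Budget is not contained in any single fragment, but the restricted closure of its left-hand side across the fragments still reaches the right-hand side; the remaining FDs each lie inside some fragment. All dependencies are preserved.

lossy but dependency-preserving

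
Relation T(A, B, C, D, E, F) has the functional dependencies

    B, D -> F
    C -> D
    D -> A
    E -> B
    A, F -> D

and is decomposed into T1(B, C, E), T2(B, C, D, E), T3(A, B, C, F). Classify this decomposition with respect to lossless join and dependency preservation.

Lossless test (chase): Rows 1 and 2 agree on C; apply C→D and equate their D entries. Rows 1 and 3 agree on C; apply C→D and equate their D entries. Rows 1 and 2 agree on D; apply D→A and equate their A entries. Rows 1 and 3 agree on D; apply D→A and equate their A entries. Rows 1 and 2 agree on B, D; apply B, D→F and equate their F entries. Rows 1 and 3 agree on B, D; apply B, D→F and equate their F entries. Row 1 is now all distinguished symbols — the join is lossless.
Dependency preservation: the restricted closure of {B, D} across the fragments never reaches {F}, so B, D → F cannot be enforced without a join — not preserved.

lossless but not dependency-preserving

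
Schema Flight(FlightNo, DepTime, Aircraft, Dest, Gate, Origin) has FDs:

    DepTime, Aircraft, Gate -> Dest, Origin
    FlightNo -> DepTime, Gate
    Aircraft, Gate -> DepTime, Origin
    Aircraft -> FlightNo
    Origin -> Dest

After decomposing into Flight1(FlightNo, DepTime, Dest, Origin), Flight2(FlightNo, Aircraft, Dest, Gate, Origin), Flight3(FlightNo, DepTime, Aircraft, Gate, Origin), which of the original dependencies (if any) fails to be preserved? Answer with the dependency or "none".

none

DepTime, Aircraft, Gate → Dest, Origin: restricted closure across fragments reaches Dest, Origin.
FlightNo → DepTime, Gate lies within Flight3.
Aircraft, Gate → DepTime, Origin lies within Flight3.
Aircraft → FlightNo lies within Flight2.
Origin → Dest lies within Flight1.
Every dependency is enforceable on the fragments, so the decomposition is dependency-preserving.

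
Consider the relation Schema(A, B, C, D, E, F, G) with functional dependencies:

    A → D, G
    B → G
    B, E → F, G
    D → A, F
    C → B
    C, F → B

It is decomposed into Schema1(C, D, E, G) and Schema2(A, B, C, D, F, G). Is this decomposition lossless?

Common attributes: Schema1 ∩ Schema2 = {C, D, G}.
Closure of {C, D, G}: D → A, F applies, adding A, F; C → B applies, adding B. So (C, D, G)⁺ = {A, B, C, D, F, G}.
This closure contains every attribute of Schema2, so Schema1 ∩ Schema2 → Schema2. The join is lossless.

Yes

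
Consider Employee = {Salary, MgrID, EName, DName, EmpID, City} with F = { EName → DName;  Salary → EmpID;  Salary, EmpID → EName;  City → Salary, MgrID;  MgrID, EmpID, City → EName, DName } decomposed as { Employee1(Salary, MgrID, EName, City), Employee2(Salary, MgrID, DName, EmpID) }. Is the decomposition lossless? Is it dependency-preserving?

Lossless test: (Salary, MgrID)⁺ = {Salary, MgrID, EName, DName, EmpID}, which contains all of one fragment — lossless.
Dependency preservation: the restricted closure of {EName} across the fragments never reaches {DName}, so EName → DName cannot be enforced without a join — not preserved.

lossless but not dependency-preserving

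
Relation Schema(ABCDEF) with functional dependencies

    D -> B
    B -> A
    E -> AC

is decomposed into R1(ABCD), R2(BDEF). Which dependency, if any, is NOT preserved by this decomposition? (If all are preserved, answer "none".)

Check E → AC: no single fragment contains all of {ACE}, and the restricted closure of {E} across the fragments never reaches {AC}.
D → B is preserved.
B → A is preserved.

E -> AC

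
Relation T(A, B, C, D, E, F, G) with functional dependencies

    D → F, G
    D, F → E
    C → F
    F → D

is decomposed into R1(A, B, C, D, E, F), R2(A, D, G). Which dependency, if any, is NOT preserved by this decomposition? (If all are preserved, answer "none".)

none

D → F, G: restricted closure across fragments reaches F, G.
D, F → E lies within R1.
C → F lies within R1.
F → D lies within R1.
Every dependency is enforceable on the fragments, so the decomposition is dependency-preserving.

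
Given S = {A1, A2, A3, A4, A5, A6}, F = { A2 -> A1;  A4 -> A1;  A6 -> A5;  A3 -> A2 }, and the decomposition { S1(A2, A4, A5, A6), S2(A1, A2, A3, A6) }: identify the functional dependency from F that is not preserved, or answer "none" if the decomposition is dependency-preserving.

Check A4 → A1: no single fragment contains all of {A1, A4}, and the restricted closure of {A4} across the fragments never reaches {A1}.
A2 → A1 is preserved.
A6 → A5 is preserved.
A3 → A2 is preserved.

A4 -> A1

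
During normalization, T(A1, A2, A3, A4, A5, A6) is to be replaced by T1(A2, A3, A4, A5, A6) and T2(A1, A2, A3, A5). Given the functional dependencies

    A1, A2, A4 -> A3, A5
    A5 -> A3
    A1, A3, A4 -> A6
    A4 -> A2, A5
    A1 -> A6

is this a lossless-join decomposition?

No

Common attributes: T1 ∩ T2 = {A2, A3, A5}.
No dependency enlarges {A2, A3, A5}, so (A2, A3, A5)⁺ = {A2, A3, A5}.
The closure contains neither all of T1 = {A2, A3, A4, A5, A6} nor all of T2 = {A1, A2, A3, A5}, so the common attributes are not a superkey of either fragment. The join is lossy.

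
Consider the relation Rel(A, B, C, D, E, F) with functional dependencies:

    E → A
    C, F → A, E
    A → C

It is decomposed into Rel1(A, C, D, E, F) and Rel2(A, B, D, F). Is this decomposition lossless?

Common attributes: Rel1 ∩ Rel2 = {A, D, F}.
Closure of {A, D, F}: A → C applies, adding C; C, F → A, E applies, adding E. So (A, D, F)⁺ = {A, C, D, E, F}.
This closure contains every attribute of Rel1, so Rel1 ∩ Rel2 → Rel1. The join is lossless.

Yes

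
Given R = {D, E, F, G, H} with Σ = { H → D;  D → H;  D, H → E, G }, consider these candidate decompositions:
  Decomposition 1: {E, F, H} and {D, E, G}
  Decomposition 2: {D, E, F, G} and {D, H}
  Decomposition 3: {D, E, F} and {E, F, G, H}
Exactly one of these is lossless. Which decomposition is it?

Decomposition 1: common = {E}, closure = {E} → lossy.
Decomposition 2: common = {D}, closure = {D, E, G, H} → lossless.
Decomposition 3: common = {E, F}, closure = {E, F} → lossy.

Decomposition 2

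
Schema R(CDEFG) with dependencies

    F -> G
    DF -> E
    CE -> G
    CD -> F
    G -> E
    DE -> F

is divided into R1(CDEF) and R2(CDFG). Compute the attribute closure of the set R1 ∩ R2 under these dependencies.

CDEFG

R1 ∩ R2 = {CDF}.
F → G applies, adding G
DF → E applies, adding E
Closure: {CDEFG}.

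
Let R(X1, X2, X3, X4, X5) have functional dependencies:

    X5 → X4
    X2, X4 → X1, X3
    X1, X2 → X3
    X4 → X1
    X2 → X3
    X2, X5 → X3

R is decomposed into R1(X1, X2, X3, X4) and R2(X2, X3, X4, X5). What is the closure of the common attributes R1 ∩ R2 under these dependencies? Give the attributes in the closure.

R1 ∩ R2 = {X2, X3, X4}.
X2, X4 → X1, X3 applies, adding X1
Closure: {X1, X2, X3, X4}.

X1, X2, X3, X4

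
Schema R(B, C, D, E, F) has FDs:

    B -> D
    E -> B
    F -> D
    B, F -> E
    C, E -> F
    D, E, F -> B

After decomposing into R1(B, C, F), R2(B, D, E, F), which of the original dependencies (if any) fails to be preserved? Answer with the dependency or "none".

Check C, E → F: no single fragment contains all of {C, E, F}, and the restricted closure of {C, E} across the fragments never reaches {F}.
B → D is preserved.
E → B is preserved.
F → D is preserved.
B, F → E is preserved.
D, E, F → B is preserved.

C, E -> F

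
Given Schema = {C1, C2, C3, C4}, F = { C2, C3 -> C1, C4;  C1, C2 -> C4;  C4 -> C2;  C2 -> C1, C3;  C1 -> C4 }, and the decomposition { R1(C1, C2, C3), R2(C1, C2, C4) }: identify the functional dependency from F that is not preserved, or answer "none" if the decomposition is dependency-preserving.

C2, C3 → C1, C4: restricted closure across fragments reaches C1, C4.
C1, C2 → C4 lies within R2.
C4 → C2 lies within R2.
C2 → C1, C3 lies within R1.
C1 → C4 lies within R2.
Every dependency is enforceable on the fragments, so the decomposition is dependency-preserving.

none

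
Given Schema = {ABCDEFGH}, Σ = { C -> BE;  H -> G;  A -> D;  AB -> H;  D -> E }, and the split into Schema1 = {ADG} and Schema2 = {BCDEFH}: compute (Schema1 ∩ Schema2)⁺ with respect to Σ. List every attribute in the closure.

Schema1 ∩ Schema2 = {D}.
D → E applies, adding E
Closure: {DE}.

DE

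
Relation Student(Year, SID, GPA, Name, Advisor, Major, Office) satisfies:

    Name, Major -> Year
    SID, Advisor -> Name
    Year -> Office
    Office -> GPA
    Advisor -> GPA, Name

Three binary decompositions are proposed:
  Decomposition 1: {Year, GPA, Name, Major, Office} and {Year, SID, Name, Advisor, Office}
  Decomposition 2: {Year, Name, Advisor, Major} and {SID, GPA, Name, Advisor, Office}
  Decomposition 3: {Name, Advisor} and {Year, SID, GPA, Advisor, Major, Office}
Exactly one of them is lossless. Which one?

Decomposition 1: common = {Year, Name, Office}, closure = {Year, GPA, Name, Office} → lossy.
Decomposition 2: common = {Name, Advisor}, closure = {GPA, Name, Advisor} → lossy.
Decomposition 3: common = {Advisor}, closure = {GPA, Name, Advisor} → lossless.

Decomposition 3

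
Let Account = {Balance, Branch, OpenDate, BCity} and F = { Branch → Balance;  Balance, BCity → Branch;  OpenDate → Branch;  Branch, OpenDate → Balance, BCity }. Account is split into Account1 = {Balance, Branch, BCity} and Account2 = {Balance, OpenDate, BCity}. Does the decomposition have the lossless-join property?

Yes

Common attributes: Account1 ∩ Account2 = {Balance, BCity}.
Closure of {Balance, BCity}: Balance, BCity → Branch applies, adding Branch. So (Balance, BCity)⁺ = {Balance, Branch, BCity}.
This closure contains every attribute of Account1, so Account1 ∩ Account2 → Account1. The join is lossless.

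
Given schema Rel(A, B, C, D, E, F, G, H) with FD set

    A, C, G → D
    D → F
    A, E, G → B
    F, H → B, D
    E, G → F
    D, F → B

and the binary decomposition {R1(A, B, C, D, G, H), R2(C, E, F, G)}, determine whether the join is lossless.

No

Common attributes: R1 ∩ R2 = {C, G}.
No dependency enlarges {C, G}, so (C, G)⁺ = {C, G}.
The closure contains neither all of R1 = {A, B, C, D, G, H} nor all of R2 = {C, E, F, G}, so the common attributes are not a superkey of either fragment. The join is lossy.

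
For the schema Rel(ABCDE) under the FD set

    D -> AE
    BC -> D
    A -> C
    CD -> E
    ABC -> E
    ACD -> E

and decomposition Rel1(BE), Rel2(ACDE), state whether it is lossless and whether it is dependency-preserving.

lossy and not dependency-preserving

Lossless test: (E)⁺ = {E}, which is a superkey of neither fragment — lossy.
Dependency preservation: the restricted closure of {BC} across the fragments never reaches {D}, so BC → D cannot be enforced without a join — not preserved.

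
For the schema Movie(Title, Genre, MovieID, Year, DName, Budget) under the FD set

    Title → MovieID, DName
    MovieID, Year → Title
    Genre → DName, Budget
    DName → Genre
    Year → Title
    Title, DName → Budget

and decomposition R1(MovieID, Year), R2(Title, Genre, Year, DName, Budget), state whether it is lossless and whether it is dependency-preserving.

Lossless test: (Year)⁺ = {Title, Genre, MovieID, Year, DName, Budget}, which contains all of one fragment — lossless.
Dependency preservation: the restricted closure of {Title} across the fragments never reaches {MovieID, DName}, so Title → MovieID, DName cannot be enforced without a join — not preserved.

lossless but not dependency-preserving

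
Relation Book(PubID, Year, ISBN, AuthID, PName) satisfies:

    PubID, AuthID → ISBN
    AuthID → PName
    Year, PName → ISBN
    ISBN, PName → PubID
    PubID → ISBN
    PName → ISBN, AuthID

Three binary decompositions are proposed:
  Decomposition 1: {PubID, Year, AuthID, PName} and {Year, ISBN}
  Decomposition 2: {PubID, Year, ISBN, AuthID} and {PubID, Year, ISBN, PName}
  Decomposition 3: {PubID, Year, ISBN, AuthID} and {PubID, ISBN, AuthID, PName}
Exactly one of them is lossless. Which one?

Decomposition 1: common = {Year}, closure = {Year} → lossy.
Decomposition 2: common = {PubID, Year, ISBN}, closure = {PubID, Year, ISBN} → lossy.
Decomposition 3: common = {PubID, ISBN, AuthID}, closure = {PubID, ISBN, AuthID, PName} → lossless.

Decomposition 3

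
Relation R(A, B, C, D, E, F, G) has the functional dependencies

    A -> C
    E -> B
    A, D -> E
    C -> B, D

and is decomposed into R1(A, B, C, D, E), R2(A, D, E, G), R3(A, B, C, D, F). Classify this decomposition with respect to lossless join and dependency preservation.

Lossless test (chase): Rows 1 and 2 agree on A; apply A→C and equate their C entries. Rows 1 and 2 agree on E; apply E→B and equate their B entries. Rows 1 and 3 agree on A, D; apply A, D→E and equate their E entries. No row becomes fully distinguished — the join is lossy.
Dependency preservation: every FD's attributes lie within a single fragment, so each can be enforced locally — preserved.

lossy but dependency-preserving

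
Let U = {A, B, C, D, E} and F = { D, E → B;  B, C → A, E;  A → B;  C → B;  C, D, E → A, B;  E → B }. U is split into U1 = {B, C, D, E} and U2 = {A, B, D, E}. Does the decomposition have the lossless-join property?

Common attributes: U1 ∩ U2 = {B, D, E}.
No dependency enlarges {B, D, E}, so (B, D, E)⁺ = {B, D, E}.
The closure contains neither all of U1 = {B, C, D, E} nor all of U2 = {A, B, D, E}, so the common attributes are not a superkey of either fragment. The join is lossy.

No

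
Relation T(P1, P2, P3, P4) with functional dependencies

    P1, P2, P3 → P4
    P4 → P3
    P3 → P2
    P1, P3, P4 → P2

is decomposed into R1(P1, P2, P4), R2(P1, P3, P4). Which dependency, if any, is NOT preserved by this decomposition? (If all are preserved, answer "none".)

Check P3 → P2: no single fragment contains all of {P2, P3}, and the restricted closure of {P3} across the fragments never reaches {P2}.
P1, P2, P3 → P4 is preserved.
P4 → P3 is preserved.
P1, P3, P4 → P2 is preserved.

P3 → P2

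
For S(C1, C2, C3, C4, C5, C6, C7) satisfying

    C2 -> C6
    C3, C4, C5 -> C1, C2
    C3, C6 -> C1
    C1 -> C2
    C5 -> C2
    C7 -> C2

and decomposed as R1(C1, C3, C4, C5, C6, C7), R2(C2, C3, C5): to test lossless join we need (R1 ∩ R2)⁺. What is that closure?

C1, C2, C3, C5, C6

R1 ∩ R2 = {C3, C5}.
C5 → C2 applies, adding C2
C2 → C6 applies, adding C6
C3, C6 → C1 applies, adding C1
Closure: {C1, C2, C3, C5, C6}.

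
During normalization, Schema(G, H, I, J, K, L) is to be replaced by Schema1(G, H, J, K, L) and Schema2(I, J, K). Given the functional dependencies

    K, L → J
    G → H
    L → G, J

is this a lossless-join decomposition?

No

Common attributes: Schema1 ∩ Schema2 = {J, K}.
No dependency enlarges {J, K}, so (J, K)⁺ = {J, K}.
The closure contains neither all of Schema1 = {G, H, J, K, L} nor all of Schema2 = {I, J, K}, so the common attributes are not a superkey of either fragment. The join is lossy.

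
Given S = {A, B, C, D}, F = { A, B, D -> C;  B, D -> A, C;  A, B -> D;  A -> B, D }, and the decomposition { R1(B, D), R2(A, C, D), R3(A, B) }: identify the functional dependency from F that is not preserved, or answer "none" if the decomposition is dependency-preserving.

Check B, D → A, C: no single fragment contains all of {A, B, C, D}, and the restricted closure of {B, D} across the fragments never reaches {A, C}.
A, B, D → C is preserved.
A, B → D is preserved.
A → B, D is preserved.

B, D -> A, C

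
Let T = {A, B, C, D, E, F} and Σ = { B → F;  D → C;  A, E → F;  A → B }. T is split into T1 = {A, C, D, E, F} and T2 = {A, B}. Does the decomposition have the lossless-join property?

Yes

Common attributes: T1 ∩ T2 = {A}.
Closure of {A}: A → B applies, adding B; B → F applies, adding F. So (A)⁺ = {A, B, F}.
This closure contains every attribute of T2, so T1 ∩ T2 → T2. The join is lossless.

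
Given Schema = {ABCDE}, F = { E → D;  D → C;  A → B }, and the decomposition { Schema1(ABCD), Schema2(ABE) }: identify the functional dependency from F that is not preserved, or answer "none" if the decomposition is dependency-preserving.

Check E → D: no single fragment contains all of {DE}, and the restricted closure of {E} across the fragments never reaches {D}.
D → C is preserved.
A → B is preserved.

E → D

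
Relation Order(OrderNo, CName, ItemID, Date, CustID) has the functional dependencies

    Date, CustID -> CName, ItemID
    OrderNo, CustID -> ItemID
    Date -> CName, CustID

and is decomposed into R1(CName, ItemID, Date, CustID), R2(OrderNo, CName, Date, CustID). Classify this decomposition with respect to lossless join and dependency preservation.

Lossless test: (CName, Date, CustID)⁺ = {CName, ItemID, Date, CustID}, which contains all of one fragment — lossless.
Dependency preservation: the restricted closure of {OrderNo, CustID} across the fragments never reaches {ItemID}, so OrderNo, CustID → ItemID cannot be enforced without a join — not preserved.

lossless but not dependency-preserving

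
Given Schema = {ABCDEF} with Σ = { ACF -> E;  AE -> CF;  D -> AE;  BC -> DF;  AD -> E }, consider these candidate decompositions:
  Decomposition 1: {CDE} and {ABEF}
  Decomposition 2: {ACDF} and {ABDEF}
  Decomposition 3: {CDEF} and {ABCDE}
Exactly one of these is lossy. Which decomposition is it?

Decomposition 1: common = {E}, closure = {E} → lossy.
Decomposition 2: common = {ADF}, closure = {ACDEF} → lossless.
Decomposition 3: common = {CDE}, closure = {ACDEF} → lossless.

Decomposition 1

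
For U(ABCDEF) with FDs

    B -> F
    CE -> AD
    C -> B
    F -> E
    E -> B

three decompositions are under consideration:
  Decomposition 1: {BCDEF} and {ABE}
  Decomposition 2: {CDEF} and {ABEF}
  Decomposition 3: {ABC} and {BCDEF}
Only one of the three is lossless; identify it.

Decomposition 3

Decomposition 1: common = {BE}, closure = {BEF} → lossy.
Decomposition 2: common = {EF}, closure = {BEF} → lossy.
Decomposition 3: common = {BC}, closure = {ABCDEF} → lossless.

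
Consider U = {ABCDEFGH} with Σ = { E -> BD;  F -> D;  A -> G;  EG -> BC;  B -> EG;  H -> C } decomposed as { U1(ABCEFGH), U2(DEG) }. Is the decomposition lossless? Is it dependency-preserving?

Lossless test: (EG)⁺ = {BCDEG}, which contains all of one fragment — lossless.
Dependency preservation: the restricted closure of {F} across the fragments never reaches {D}, so F → D cannot be enforced without a join — not preserved.

lossless but not dependency-preserving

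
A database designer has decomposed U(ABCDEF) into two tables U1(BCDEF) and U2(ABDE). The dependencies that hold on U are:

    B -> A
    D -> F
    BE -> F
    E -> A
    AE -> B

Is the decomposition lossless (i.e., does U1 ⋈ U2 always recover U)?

Yes

Common attributes: U1 ∩ U2 = {BDE}.
Closure of {BDE}: B → A applies, adding A; D → F applies, adding F. So (BDE)⁺ = {ABDEF}.
This closure contains every attribute of U2, so U1 ∩ U2 → U2. The join is lossless.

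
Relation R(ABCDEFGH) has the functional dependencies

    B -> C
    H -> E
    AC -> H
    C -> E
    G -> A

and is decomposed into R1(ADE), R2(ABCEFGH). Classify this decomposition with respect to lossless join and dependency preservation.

Lossless test: (AE)⁺ = {AE}, which is a superkey of neither fragment — lossy.
Dependency preservation: every FD's attributes lie within a single fragment, so each can be enforced locally — preserved.

lossy but dependency-preserving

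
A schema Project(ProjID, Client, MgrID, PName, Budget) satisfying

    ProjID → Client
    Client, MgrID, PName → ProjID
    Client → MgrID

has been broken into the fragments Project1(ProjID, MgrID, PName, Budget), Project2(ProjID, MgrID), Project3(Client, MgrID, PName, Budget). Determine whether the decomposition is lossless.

No

Chase test. Columns are ProjID, Client, MgrID, PName, Budget; row i has aⱼ where attribute j ∈ Projecti, else bᵢⱼ.
Initial tableau (one row per fragment):
  row 1: a1 b12 a3 a4 a5
  row 2: a1 b22 a3 b24 b25
  row 3: b31 a2 a3 a4 a5
Rows 1 and 2 agree on ProjID; apply ProjID→Client and equate their Client entries.
No row becomes fully distinguished — the join is lossy.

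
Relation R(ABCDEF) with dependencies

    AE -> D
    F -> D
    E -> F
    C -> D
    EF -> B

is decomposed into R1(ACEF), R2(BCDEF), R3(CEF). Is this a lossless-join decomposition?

Chase test. Columns are ABCDEF; row i has aⱼ where attribute j ∈ Ri, else bᵢⱼ.
Initial tableau (one row per fragment):
  row 1: a1 b12 a3 b14 a5 a6
  row 2: b21 a2 a3 a4 a5 a6
  row 3: b31 b32 a3 b34 a5 a6
Rows 1 and 2 agree on F; apply F→D and equate their D entries.
Rows 1 and 3 agree on F; apply F→D and equate their D entries.
Rows 1 and 2 agree on EF; apply EF→B and equate their B entries.
Rows 1 and 3 agree on EF; apply EF→B and equate their B entries.
Row 1 is now all distinguished symbols — the join is lossless.

Yes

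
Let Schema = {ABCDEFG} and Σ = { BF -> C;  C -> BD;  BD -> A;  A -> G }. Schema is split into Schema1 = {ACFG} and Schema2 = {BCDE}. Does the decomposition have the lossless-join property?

No

Common attributes: Schema1 ∩ Schema2 = {C}.
Closure of {C}: C → BD applies, adding BD; BD → A applies, adding A; A → G applies, adding G. So (C)⁺ = {ABCDG}.
The closure contains neither all of Schema1 = {ACFG} nor all of Schema2 = {BCDE}, so the common attributes are not a superkey of either fragment. The join is lossy.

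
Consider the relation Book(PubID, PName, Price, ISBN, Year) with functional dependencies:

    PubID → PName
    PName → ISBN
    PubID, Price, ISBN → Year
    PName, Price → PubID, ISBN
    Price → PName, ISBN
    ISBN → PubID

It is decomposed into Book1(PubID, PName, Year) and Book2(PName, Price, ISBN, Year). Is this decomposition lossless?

Yes

Common attributes: Book1 ∩ Book2 = {PName, Year}.
Closure of {PName, Year}: PName → ISBN applies, adding ISBN; ISBN → PubID applies, adding PubID. So (PName, Year)⁺ = {PubID, PName, ISBN, Year}.
This closure contains every attribute of Book1, so Book1 ∩ Book2 → Book1. The join is lossless.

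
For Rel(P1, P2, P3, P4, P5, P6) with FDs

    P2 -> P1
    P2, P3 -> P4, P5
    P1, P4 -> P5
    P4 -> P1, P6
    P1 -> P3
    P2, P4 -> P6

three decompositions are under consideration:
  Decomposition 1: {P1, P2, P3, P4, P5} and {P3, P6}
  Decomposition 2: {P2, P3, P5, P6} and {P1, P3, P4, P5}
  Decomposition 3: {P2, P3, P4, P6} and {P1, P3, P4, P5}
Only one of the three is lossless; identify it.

Decomposition 3

Decomposition 1: common = {P3}, closure = {P3} → lossy.
Decomposition 2: common = {P3, P5}, closure = {P3, P5} → lossy.
Decomposition 3: common = {P3, P4}, closure = {P1, P3, P4, P5, P6} → lossless.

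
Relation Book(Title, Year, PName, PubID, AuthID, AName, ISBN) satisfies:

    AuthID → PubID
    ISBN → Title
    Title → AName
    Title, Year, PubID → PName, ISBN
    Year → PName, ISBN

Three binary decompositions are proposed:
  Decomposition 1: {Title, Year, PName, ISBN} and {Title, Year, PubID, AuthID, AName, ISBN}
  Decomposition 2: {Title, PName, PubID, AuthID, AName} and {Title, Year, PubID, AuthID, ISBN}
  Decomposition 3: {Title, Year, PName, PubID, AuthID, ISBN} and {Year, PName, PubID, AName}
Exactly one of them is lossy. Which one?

Decomposition 1: common = {Title, Year, ISBN}, closure = {Title, Year, PName, AName, ISBN} → lossless.
Decomposition 2: common = {Title, PubID, AuthID}, closure = {Title, PubID, AuthID, AName} → lossy.
Decomposition 3: common = {Year, PName, PubID}, closure = {Title, Year, PName, PubID, AName, ISBN} → lossless.

Decomposition 2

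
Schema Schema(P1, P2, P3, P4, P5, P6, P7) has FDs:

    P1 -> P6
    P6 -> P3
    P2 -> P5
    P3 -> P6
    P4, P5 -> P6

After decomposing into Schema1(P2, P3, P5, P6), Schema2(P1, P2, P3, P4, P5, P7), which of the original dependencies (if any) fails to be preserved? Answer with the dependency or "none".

P1 → P6: restricted closure across fragments reaches P6.
P6 → P3 lies within Schema1.
P2 → P5 lies within Schema1.
P3 → P6 lies within Schema1.
P4, P5 → P6: restricted closure across fragments reaches P6.
Every dependency is enforceable on the fragments, so the decomposition is dependency-preserving.

none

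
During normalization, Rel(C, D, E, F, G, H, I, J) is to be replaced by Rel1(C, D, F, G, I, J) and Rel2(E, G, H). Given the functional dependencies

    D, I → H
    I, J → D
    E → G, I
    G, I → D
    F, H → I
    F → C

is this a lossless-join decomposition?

Common attributes: Rel1 ∩ Rel2 = {G}.
No dependency enlarges {G}, so (G)⁺ = {G}.
The closure contains neither all of Rel1 = {C, D, F, G, I, J} nor all of Rel2 = {E, G, H}, so the common attributes are not a superkey of either fragment. The join is lossy.

No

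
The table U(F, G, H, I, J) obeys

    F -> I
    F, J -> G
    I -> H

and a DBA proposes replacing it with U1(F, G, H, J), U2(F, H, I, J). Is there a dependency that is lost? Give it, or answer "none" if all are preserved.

none

F → I lies within U2.
F, J → G lies within U1.
I → H lies within U2.
Every dependency is enforceable on the fragments, so the decomposition is dependency-preserving.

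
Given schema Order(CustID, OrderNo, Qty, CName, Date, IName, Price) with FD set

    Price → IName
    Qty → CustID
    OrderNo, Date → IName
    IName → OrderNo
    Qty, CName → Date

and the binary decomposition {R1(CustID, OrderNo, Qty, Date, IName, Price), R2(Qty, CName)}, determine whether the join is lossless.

Common attributes: R1 ∩ R2 = {Qty}.
Closure of {Qty}: Qty → CustID applies, adding CustID. So (Qty)⁺ = {CustID, Qty}.
The closure contains neither all of R1 = {CustID, OrderNo, Qty, Date, IName, Price} nor all of R2 = {Qty, CName}, so the common attributes are not a superkey of either fragment. The join is lossy.

No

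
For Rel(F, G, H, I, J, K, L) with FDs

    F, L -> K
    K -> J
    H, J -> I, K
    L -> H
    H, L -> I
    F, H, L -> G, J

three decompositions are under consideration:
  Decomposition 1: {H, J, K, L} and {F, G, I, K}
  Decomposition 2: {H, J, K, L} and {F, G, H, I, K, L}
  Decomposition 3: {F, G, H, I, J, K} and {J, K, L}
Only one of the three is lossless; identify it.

Decomposition 1: common = {K}, closure = {J, K} → lossy.
Decomposition 2: common = {H, K, L}, closure = {H, I, J, K, L} → lossless.
Decomposition 3: common = {J, K}, closure = {J, K} → lossy.

Decomposition 2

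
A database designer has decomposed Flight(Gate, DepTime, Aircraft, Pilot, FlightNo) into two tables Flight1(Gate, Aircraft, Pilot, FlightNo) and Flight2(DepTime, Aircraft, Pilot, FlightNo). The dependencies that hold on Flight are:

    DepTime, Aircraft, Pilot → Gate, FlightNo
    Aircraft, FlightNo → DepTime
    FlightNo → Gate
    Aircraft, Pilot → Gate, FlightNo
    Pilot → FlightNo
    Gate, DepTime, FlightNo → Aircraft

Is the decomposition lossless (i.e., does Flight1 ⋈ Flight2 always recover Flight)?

Common attributes: Flight1 ∩ Flight2 = {Aircraft, Pilot, FlightNo}.
Closure of {Aircraft, Pilot, FlightNo}: Aircraft, FlightNo → DepTime applies, adding DepTime; FlightNo → Gate applies, adding Gate. So (Aircraft, Pilot, FlightNo)⁺ = {Gate, DepTime, Aircraft, Pilot, FlightNo}.
This closure contains every attribute of Flight1, so Flight1 ∩ Flight2 → Flight1. The join is lossless.

Yes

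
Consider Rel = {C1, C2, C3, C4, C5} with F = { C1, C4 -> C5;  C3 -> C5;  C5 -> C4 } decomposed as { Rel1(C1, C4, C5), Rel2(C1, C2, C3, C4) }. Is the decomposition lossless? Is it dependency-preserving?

lossless but not dependency-preserving

Lossless test: (C1, C4)⁺ = {C1, C4, C5}, which contains all of one fragment — lossless.
Dependency preservation: the restricted closure of {C3} across the fragments never reaches {C5}, so C3 → C5 cannot be enforced without a join — not preserved.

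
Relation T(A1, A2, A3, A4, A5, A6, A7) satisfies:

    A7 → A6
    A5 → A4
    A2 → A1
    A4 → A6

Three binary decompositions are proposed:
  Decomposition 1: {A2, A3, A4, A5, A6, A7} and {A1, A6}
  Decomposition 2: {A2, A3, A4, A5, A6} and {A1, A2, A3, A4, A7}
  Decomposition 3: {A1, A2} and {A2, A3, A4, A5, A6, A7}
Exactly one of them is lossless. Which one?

Decomposition 1: common = {A6}, closure = {A6} → lossy.
Decomposition 2: common = {A2, A3, A4}, closure = {A1, A2, A3, A4, A6} → lossy.
Decomposition 3: common = {A2}, closure = {A1, A2} → lossless.

Decomposition 3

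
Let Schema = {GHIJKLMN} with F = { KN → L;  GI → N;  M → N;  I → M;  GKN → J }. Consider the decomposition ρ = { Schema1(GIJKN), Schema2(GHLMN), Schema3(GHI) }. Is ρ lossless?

No

Chase test. Columns are GHIJKLMN; row i has aⱼ where attribute j ∈ Schemai, else bᵢⱼ.
Initial tableau (one row per fragment):
  row 1: a1 b12 a3 a4 a5 b16 b17 a8
  row 2: a1 a2 b23 b24 b25 a6 a7 a8
  row 3: a1 a2 a3 b34 b35 b36 b37 b38
Rows 1 and 3 agree on GI; apply GI→N and equate their N entries.
Rows 1 and 3 agree on I; apply I→M and equate their M entries.
No row becomes fully distinguished — the join is lossy.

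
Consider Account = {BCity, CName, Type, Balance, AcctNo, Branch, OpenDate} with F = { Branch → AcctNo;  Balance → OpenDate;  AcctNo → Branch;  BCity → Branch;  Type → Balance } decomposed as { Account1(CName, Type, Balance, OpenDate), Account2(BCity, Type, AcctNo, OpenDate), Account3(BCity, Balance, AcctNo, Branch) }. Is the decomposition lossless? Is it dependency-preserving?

Lossless test (chase): Rows 1 and 3 agree on Balance; apply Balance→OpenDate and equate their OpenDate entries. Rows 2 and 3 agree on AcctNo; apply AcctNo→Branch and equate their Branch entries. Rows 1 and 2 agree on Type; apply Type→Balance and equate their Balance entries. No row becomes fully distinguished — the join is lossy.
Dependency preservation: every FD's attributes lie within a single fragment, so each can be enforced locally — preserved.

lossy but dependency-preserving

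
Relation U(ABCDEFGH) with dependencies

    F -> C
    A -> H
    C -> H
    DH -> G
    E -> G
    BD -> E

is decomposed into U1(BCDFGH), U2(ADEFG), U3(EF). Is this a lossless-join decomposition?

No

Chase test. Columns are ABCDEFGH; row i has aⱼ where attribute j ∈ Ui, else bᵢⱼ.
Initial tableau (one row per fragment):
  row 1: b11 a2 a3 a4 b15 a6 a7 a8
  row 2: a1 b22 b23 a4 a5 a6 a7 b28
  row 3: b31 b32 b33 b34 a5 a6 b37 b38
Rows 1 and 2 agree on F; apply F→C and equate their C entries.
Rows 1 and 3 agree on F; apply F→C and equate their C entries.
Rows 1 and 2 agree on C; apply C→H and equate their H entries.
Rows 1 and 3 agree on C; apply C→H and equate their H entries.
Rows 2 and 3 agree on E; apply E→G and equate their G entries.
No row becomes fully distinguished — the join is lossy.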